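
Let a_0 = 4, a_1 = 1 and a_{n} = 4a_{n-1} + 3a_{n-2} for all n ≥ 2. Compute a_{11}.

The ordinary generating function has denominator 1 - 4q - 3q^2.
Iterating the recurrence: a_0,…,a_{11} = 4, 1, 16, 67, 316, 1465, 6808, 31627, 146932, 682609, 3171232, 14732755.

14732755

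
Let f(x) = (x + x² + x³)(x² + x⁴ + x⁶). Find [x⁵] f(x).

(x + x² + x³) has coefficients 0,1,1,1 for degrees 0…3.
(x² + x⁴ + x⁶) has coefficients 0,0,1,0,1,0 for degrees 0…5.
[x⁵] = 1·1 + 1·0 + 1·1 = 2.

2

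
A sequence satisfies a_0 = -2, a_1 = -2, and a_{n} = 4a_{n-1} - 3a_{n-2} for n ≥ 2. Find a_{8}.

The ordinary generating function has denominator 1 - 4q + 3q^2.
Iterating the recurrence: a_0,…,a_{8} = -2, -2, -2, -2, -2, -2, -2, -2, -2.

-2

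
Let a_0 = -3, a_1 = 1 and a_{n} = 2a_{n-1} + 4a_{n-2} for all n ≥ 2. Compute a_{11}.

The ordinary generating function has denominator 1 - 2q - 4q^2.
Iterating the recurrence: a_0,…,a_{11} = -3, 1, -10, -16, -72, -208, -704, -2240, -7296, -23552, -76288, -246784.

-246784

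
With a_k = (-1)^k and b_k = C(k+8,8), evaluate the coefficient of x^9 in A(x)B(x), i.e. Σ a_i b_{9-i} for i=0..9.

This is [x^9] in the product of the two ordinary generating functions.
Σ = 1·24310 − 1·12870 + 1·6435 − 1·3003 + 1·1287 − 1·495 + 1·165 − 1·45 + 1·9 − 1·1 = 15792.

15792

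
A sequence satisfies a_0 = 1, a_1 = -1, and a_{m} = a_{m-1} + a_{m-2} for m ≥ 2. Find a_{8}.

The ordinary generating function has denominator 1 - q - q^2.
Iterating the recurrence: a_0,…,a_{8} = 1, -1, 0, -1, -1, -2, -3, -5, -8.

-8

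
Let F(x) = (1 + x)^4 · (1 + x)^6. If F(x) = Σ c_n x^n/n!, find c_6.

151200

The EGF product rule gives c_6 = Σ_{k_1+k_2=6} C(6; k_1,k_2) · ∏ g_i(k_i), where (1+x)^4 gives the falling factorial (4)_k; (1+x)^6 gives the falling factorial (6)_k.
g_1(k) for k = 0…6: 1, 4, 12, 24, 24, 0, 0.
g_2(k) for k = 0…6: 1, 6, 30, 120, 360, 720, 720.
c_6 = Σ_k C(6,k)·g_1(k)·g_2(6−k) = 1·1·720 + 6·4·720 + 15·12·360 + 20·24·120 + 15·24·30 = 720 + 17280 + 64800 + 57600 + 10800 = 151200.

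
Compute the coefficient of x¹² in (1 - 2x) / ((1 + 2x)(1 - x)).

5461

Partial fractions give a closed form: a_n = (4/3)·(-2)^n + (-1/3)·1^n.
At n = 12: a_12 = 5461.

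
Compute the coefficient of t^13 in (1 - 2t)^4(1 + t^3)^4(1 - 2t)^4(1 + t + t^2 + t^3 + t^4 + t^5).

-1195

(1 - 2t)^4 has coefficients 1,-8,24,-32,16 for degrees 0…4.
(1 + t^3)^4 has coefficients 1,0,0,4,0,0,6,0,0,4,0,0,1,0 for degrees 0…13.
Multiplying by (1 - 2t)^4 gives running coefficients 1,-8,24,-28,-16,96,-122,16,144,-188,64,96,-127,56 for degrees 0…13.
Finally multiplying by (1 + t + t^2 + t^3 + t^4 + t^5), the product of all factors after the first has coefficients 1,-7,17,-11,-27,69,-54,-30,90,-70,10,10,5,45 for degrees 0…13.
[t^13] = 1·45 − 8·5 + 24·10 − 32·10 + 16·(-70) = -1195.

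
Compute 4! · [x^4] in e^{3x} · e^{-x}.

The EGF product rule gives c_4 = Σ_{k_1+k_2=4} C(4; k_1,k_2) · ∏ g_i(k_i), where e^{3x} gives (3)^k; e^{-x} gives (-1)^k.
g_1(k) for k = 0…4: 1, 3, 9, 27, 81.
g_2(k) for k = 0…4: 1, -1, 1, -1, 1.
c_4 = Σ_k C(4,k)·g_1(k)·g_2(4−k) = 1·1·1 + 4·3·(-1) + 6·9·1 + 4·27·(-1) + 1·81·1 = 1 − 12 + 54 − 108 + 81 = 16.

16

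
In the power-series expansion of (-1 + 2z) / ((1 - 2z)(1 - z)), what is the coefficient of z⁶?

The denominator gives the recurrence a_n = 3a_(n−1) − 2a_(n−2) for n ≥ 2; the numerator fixes a_0 = -1, a_1 = -1.
Iterating: -1, -1, -1, -1, -1, -1, -1, so a_6 = -1.

-1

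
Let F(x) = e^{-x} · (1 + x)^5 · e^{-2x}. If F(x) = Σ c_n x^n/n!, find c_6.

-621

The EGF product rule gives c_6 = Σ_{k_1+k_2+k_3=6} C(6; k_1,k_2,k_3) · ∏ g_i(k_i), where e^{-x} gives (-1)^k; (1+x)^5 gives the falling factorial (5)_k; e^{-2x} gives (-2)^k.
g_1(k) for k = 0…6: 1, -1, 1, -1, 1, -1, 1.
g_2(k) for k = 0…6: 1, 5, 20, 60, 120, 120, 0.
g_3(k) for k = 0…6: 1, -2, 4, -8, 16, -32, 64.
First combine the last two factors: h(k) = Σ_j C(k,j)·g_2(j)·g_3(k−j) for k = 0…6: 1, 3, 4, -8, -24, 88, 64.
c_6 = Σ_k C(6,k)·g_1(k)·h(6−k) = 1·1·64 + 6·(-1)·88 + 15·1·(-24) + 20·(-1)·(-8) + 15·1·4 + 6·(-1)·3 + 1·1·1 = 64 − 528 − 360 + 160 + 60 − 18 + 1 = -621.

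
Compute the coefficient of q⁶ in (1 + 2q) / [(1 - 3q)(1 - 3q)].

8019

The denominator gives the recurrence a_n = 6a_(n−1) − 9a_(n−2) for n ≥ 2; the numerator fixes a_0 = 1, a_1 = 8.
Iterating: 1, 8, 39, 162, 621, 2268, 8019, so a_6 = 8019.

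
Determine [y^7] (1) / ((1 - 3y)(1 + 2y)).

1261

The denominator gives the recurrence a_n = a_(n−1) + 6a_(n−2) for n ≥ 3; the numerator fixes a_0 = 1, a_1 = 1, a_2 = 7.
Iterating: 1, 1, 7, 13, 55, 133, 463, 1261, so a_7 = 1261.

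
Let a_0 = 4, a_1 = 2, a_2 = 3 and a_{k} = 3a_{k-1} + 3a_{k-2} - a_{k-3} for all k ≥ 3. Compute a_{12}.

The ordinary generating function has denominator 1 - 3x - 3x^2 + x^3.
Iterating the recurrence: a_0,…,a_{12} = 4, 2, 3, 11, 40, 150, 559, 2087, 7788, 29066, 108475, 404835, 1510864.

1510864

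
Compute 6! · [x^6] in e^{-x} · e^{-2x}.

The EGF product rule gives c_6 = Σ_{k_1+k_2=6} C(6; k_1,k_2) · ∏ g_i(k_i), where e^{-x} gives (-1)^k; e^{-2x} gives (-2)^k.
g_1(k) for k = 0…6: 1, -1, 1, -1, 1, -1, 1.
g_2(k) for k = 0…6: 1, -2, 4, -8, 16, -32, 64.
c_6 = Σ_k C(6,k)·g_1(k)·g_2(6−k) = 1·1·64 + 6·(-1)·(-32) + 15·1·16 + 20·(-1)·(-8) + 15·1·4 + 6·(-1)·(-2) + 1·1·1 = 64 + 192 + 240 + 160 + 60 + 12 + 1 = 729.

729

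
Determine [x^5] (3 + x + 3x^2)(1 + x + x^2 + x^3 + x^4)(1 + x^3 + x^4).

15

(3 + x + 3x^2) has coefficients 3,1,3 for degrees 0…2.
(1 + x + x^2 + x^3 + x^4) has coefficients 1,1,1,1,1,0 for degrees 0…5.
Finally multiplying by (1 + x^3 + x^4), the product of all factors after the first has coefficients 1,1,1,2,3,2 for degrees 0…5.
[x^5] = 3·2 + 1·3 + 3·2 = 15.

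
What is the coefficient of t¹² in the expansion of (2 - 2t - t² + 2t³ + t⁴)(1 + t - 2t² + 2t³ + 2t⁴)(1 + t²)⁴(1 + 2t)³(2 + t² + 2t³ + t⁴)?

1697

(2 - 2t - t² + 2t³ + t⁴) has coefficients 2,-2,-1,2,1 for degrees 0…4.
(1 + t - 2t² + 2t³ + 2t⁴) has coefficients 1,1,-2,2,2,0,0,0,0,0,0,0,0 for degrees 0…12.
Multiplying by (1 + t²)⁴ gives running coefficients 1,1,2,6,0,14,0,16,5,9,6,2,2 for degrees 0…12.
Multiplying by (1 + 2t)³ gives running coefficients 1,7,20,38,68,102,132,184,213,231,248,186,158 for degrees 0…12.
Finally multiplying by (2 + t² + 2t³ + t⁴), the product of all factors after the first has coefficients 2,14,41,85,171,289,428,644,830,1012,1209,1213,1239 for degrees 0…12.
[t¹²] = 2·1239 − 2·1213 − 1·1209 + 2·1012 + 1·830 = 1697.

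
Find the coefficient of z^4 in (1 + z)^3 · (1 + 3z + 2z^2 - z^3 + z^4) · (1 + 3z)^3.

682

(1 + z)^3 has coefficients 1,3,3,1 for degrees 0…3.
(1 + 3z + 2z^2 - z^3 + z^4) has coefficients 1,3,2,-1,1 for degrees 0…4.
Finally multiplying by (1 + 3z)^3, the product of all factors after the first has coefficients 1,12,56,125,127 for degrees 0…4.
[z^4] = 1·127 + 3·125 + 3·56 + 1·12 = 682.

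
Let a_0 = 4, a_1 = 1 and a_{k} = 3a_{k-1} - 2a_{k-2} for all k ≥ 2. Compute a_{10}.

The ordinary generating function has denominator 1 - 3z + 2z^2.
Iterating the recurrence: a_0,…,a_{10} = 4, 1, -5, -17, -41, -89, -185, -377, -761, -1529, -3065.

-3065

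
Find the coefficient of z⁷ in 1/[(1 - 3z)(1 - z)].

3280

Partial fractions give a closed form: a_n = (3/2)·3^n + (-1/2)·1^n.
At n = 7: a_7 = 3280.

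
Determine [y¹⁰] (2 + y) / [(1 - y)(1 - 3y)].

206670

Partial fractions give a closed form: a_n = (-3/2)·1^n + (7/2)·3^n.
At n = 10: a_10 = 206670.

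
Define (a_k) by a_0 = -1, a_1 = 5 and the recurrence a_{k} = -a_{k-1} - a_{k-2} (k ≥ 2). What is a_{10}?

5

The ordinary generating function has denominator 1 + t + t^2.
Iterating the recurrence: a_0,…,a_{10} = -1, 5, -4, -1, 5, -4, -1, 5, -4, -1, 5.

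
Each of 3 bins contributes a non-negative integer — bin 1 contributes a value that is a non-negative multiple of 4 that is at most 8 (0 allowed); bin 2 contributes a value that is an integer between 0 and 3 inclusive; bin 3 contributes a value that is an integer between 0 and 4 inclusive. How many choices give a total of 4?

5

The generating function for the choices is (1 + x^4 + x^8)·(1 + x + x^2 + x^3)·(1 + x + x^2 + x^3 + x^4); the count is [x^4].
(1 + x^4 + x^8) has coefficients 1,0,0,0,1 for degrees 0…4.
(1 + x + x^2 + x^3) has coefficients 1,1,1,1,0 for degrees 0…4.
Finally multiplying by (1 + x + x^2 + x^3 + x^4), the product of all factors after the first has coefficients 1,2,3,4,4 for degrees 0…4.
[x^4] = 1·4 + 1·1 = 5.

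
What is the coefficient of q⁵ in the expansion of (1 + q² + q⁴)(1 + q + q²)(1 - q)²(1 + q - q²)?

2

(1 + q² + q⁴) has coefficients 1,0,1,0,1 for degrees 0…4.
(1 + q + q²) has coefficients 1,1,1,0,0,0 for degrees 0…5.
Multiplying by (1 - q)² gives running coefficients 1,-1,0,-1,1,0 for degrees 0…5.
Finally multiplying by (1 + q - q²), the product of all factors after the first has coefficients 1,0,-2,0,0,2 for degrees 0…5.
[q⁵] = 1·2 + 1·0 + 1·0 = 2.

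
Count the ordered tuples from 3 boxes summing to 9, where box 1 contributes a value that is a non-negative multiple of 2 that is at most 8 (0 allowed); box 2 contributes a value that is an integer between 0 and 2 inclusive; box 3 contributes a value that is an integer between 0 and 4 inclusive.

The generating function for the choices is (1 + t² + t⁴ + t⁶ + t⁸)·(1 + t + t²)·(1 + t + t² + t³ + t⁴); the count is [t⁹].
(1 + t² + t⁴ + t⁶ + t⁸) has coefficients 1,0,1,0,1,0,1,0,1 for degrees 0…8.
(1 + t + t²) has coefficients 1,1,1,0,0,0,0,0,0,0 for degrees 0…9.
Finally multiplying by (1 + t + t² + t³ + t⁴), the product of all factors after the first has coefficients 1,2,3,3,3,2,1,0,0,0 for degrees 0…9.
[t⁹] = 1·0 + 1·0 + 1·2 + 1·3 + 1·2 = 7.

7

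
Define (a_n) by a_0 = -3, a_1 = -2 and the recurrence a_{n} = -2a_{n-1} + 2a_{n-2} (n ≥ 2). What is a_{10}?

-1312

The ordinary generating function has denominator 1 + 2t - 2t^2.
Iterating the recurrence: a_0,…,a_{10} = -3, -2, -2, 0, -4, 8, -24, 64, -176, 480, -1312.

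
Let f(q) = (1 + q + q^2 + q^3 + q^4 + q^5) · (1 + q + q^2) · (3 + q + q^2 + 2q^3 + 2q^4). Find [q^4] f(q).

(1 + q + q^2 + q^3 + q^4 + q^5) has coefficients 1,1,1,1,1 for degrees 0…4.
(1 + q + q^2) has coefficients 1,1,1,0,0 for degrees 0…4.
Finally multiplying by (3 + q + q^2 + 2q^3 + 2q^4), the product of all factors after the first has coefficients 3,4,5,4,5 for degrees 0…4.
[q^4] = 1·5 + 1·4 + 1·5 + 1·4 + 1·3 = 21.

21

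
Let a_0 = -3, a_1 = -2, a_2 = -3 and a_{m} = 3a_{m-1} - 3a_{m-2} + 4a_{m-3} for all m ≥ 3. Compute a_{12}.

The ordinary generating function has denominator 1 - 3x + 3x^2 - 4x^3.
Iterating the recurrence: a_0,…,a_{12} = -3, -2, -3, -15, -44, -99, -225, -554, -1383, -3387, -8228, -20055, -49029.

-49029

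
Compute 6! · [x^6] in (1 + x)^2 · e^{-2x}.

160

The EGF product rule gives c_6 = Σ_{k_1+k_2=6} C(6; k_1,k_2) · ∏ g_i(k_i), where (1+x)^2 gives the falling factorial (2)_k; e^{-2x} gives (-2)^k.
g_1(k) for k = 0…6: 1, 2, 2, 0, 0, 0, 0.
g_2(k) for k = 0…6: 1, -2, 4, -8, 16, -32, 64.
c_6 = Σ_k C(6,k)·g_1(k)·g_2(6−k) = 1·1·64 + 6·2·(-32) + 15·2·16 = 64 − 384 + 480 = 160.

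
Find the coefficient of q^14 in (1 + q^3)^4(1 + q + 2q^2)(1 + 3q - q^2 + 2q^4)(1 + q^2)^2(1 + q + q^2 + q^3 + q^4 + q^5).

(1 + q^3)^4 has coefficients 1,0,0,4,0,0,6,0,0,4,0,0,1 for degrees 0…12.
(1 + q + 2q^2) has coefficients 1,1,2,0,0,0,0,0,0,0,0,0,0,0,0 for degrees 0…14.
Multiplying by (1 + 3q - q^2 + 2q^4) gives running coefficients 1,4,4,5,0,2,4,0,0,0,0,0,0,0,0 for degrees 0…14.
Multiplying by (1 + q^2)^2 gives running coefficients 1,4,6,13,9,16,8,9,8,2,4,0,0,0,0 for degrees 0…14.
Finally multiplying by (1 + q + q^2 + q^3 + q^4 + q^5), the product of all factors after the first has coefficients 1,5,11,24,33,49,56,61,63,52,47,31,23,14,6 for degrees 0…14.
[q^14] = 1·6 + 4·31 + 6·63 + 4·49 + 1·11 = 715.

715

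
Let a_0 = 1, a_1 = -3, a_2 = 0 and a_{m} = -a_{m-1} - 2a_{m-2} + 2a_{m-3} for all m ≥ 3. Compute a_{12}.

The ordinary generating function has denominator 1 + q + 2q^2 - 2q^3.
Iterating the recurrence: a_0,…,a_{12} = 1, -3, 0, 8, -14, -2, 46, -70, -26, 258, -346, -222, 1430.

1430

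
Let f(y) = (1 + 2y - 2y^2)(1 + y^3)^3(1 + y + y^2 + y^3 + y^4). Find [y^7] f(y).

12

(1 + 2y - 2y^2) has coefficients 1,2,-2 for degrees 0…2.
(1 + y^3)^3 has coefficients 1,0,0,3,0,0,3,0 for degrees 0…7.
Finally multiplying by (1 + y + y^2 + y^3 + y^4), the product of all factors after the first has coefficients 1,1,1,4,4,3,6,6 for degrees 0…7.
[y^7] = 1·6 + 2·6 − 2·3 = 12.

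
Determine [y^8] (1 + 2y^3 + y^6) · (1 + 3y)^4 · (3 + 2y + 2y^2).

(1 + 2y^3 + y^6) has coefficients 1,0,0,2,0,0,1 for degrees 0…6.
(1 + 3y)^4 has coefficients 1,12,54,108,81,0,0,0,0 for degrees 0…8.
Finally multiplying by (3 + 2y + 2y^2), the product of all factors after the first has coefficients 3,38,188,456,567,378,162,0,0 for degrees 0…8.
[y^8] = 1·0 + 2·378 + 1·188 = 944.

944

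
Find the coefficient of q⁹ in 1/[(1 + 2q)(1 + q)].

-1023

Partial fractions give a closed form: a_n = (2)·(-2)^n + (-1)·(-1)^n.
At n = 9: a_9 = -1023.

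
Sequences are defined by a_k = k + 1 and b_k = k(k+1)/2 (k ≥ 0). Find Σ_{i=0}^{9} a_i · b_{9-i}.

The convolution is the x^9 coefficient of A(x)B(x).
Σ = 1·45 + 2·36 + 3·28 + 4·21 + 5·15 + 6·10 + 7·6 + 8·3 + 9·1 + 10·0 = 495.

495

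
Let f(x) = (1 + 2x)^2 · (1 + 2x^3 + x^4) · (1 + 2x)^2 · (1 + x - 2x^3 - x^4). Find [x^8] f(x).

-65

(1 + 2x)^2 has coefficients 1,4,4 for degrees 0…2.
(1 + 2x^3 + x^4) has coefficients 1,0,0,2,1,0,0,0,0 for degrees 0…8.
Multiplying by (1 + 2x)^2 gives running coefficients 1,4,4,2,9,12,4,0,0 for degrees 0…8.
Finally multiplying by (1 + x - 2x^3 - x^4), the product of all factors after the first has coefficients 1,5,8,4,2,9,8,-16,-33 for degrees 0…8.
[x^8] = 1·(-33) + 4·(-16) + 4·8 = -65.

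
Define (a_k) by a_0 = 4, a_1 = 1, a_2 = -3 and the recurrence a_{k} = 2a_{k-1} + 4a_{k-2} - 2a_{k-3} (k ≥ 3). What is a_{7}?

-980

The ordinary generating function has denominator 1 - 2z - 4z^2 + 2z^3.
Iterating the recurrence: a_0,…,a_{7} = 4, 1, -3, -10, -34, -102, -320, -980.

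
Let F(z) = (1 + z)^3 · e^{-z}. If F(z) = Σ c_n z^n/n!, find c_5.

14

The EGF product rule gives c_5 = Σ_{k_1+k_2=5} C(5; k_1,k_2) · ∏ g_i(k_i), where (1+z)^3 gives the falling factorial (3)_k; e^{-z} gives (-1)^k.
g_1(k) for k = 0…5: 1, 3, 6, 6, 0, 0.
g_2(k) for k = 0…5: 1, -1, 1, -1, 1, -1.
c_5 = Σ_k C(5,k)·g_1(k)·g_2(5−k) = 1·1·(-1) + 5·3·1 + 10·6·(-1) + 10·6·1 = −1 + 15 − 60 + 60 = 14.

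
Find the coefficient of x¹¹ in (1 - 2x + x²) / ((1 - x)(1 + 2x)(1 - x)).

-2048

The denominator gives the recurrence a_n = 3a_(n−2) − 2a_(n−3) for n ≥ 3; the numerator fixes a_0 = 1, a_1 = -2, a_2 = 4.
Iterating: 1, -2, 4, -8, 16, -32, 64, -128, 256, -512, 1024, -2048, so a_11 = -2048.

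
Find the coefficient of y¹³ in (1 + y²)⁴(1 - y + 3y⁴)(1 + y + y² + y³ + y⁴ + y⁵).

(1 + y²)⁴ has coefficients 1,0,4,0,6,0,4,0,1 for degrees 0…8.
(1 - y + 3y⁴) has coefficients 1,-1,0,0,3,0,0,0,0,0,0,0,0,0 for degrees 0…13.
Finally multiplying by (1 + y + y² + y³ + y⁴ + y⁵), the product of all factors after the first has coefficients 1,0,0,0,3,3,2,3,3,3,0,0,0,0 for degrees 0…13.
[y¹³] = 1·0 + 4·0 + 6·3 + 4·3 + 1·3 = 33.

33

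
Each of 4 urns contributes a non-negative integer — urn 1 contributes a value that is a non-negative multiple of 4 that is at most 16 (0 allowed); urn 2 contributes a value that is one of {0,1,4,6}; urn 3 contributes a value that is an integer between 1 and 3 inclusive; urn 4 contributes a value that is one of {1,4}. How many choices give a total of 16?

The generating function for the choices is (1 + y⁴ + y⁸ + y¹² + y¹⁶)·(1 + y + y⁴ + y⁶)·(y + y² + y³)·(y + y⁴); the count is [y¹⁶].
(1 + y⁴ + y⁸ + y¹² + y¹⁶) has coefficients 1,0,0,0,1,0,0,0,1,0,0,0,1,0,0,0,1 for degrees 0…16.
(1 + y + y⁴ + y⁶) has coefficients 1,1,0,0,1,0,1,0,0,0,0,0,0,0,0,0,0 for degrees 0…16.
Multiplying by (y + y² + y³) gives running coefficients 0,1,2,2,1,1,1,2,1,1,0,0,0,0,0,0,0 for degrees 0…16.
Finally multiplying by (y + y⁴), the product of all factors after the first has coefficients 0,0,1,2,2,2,3,3,3,2,2,2,1,1,0,0,0 for degrees 0…16.
[y¹⁶] = 1·0 + 1·1 + 1·3 + 1·2 + 1·0 = 6.

6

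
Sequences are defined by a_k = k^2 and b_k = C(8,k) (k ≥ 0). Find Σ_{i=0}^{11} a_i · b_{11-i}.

Write out a_i and b_{11-i} for i = 0,…,11 and sum the products.
Σ = 0·0 + 1·0 + 4·0 + 9·1 + 16·8 + 25·28 + 36·56 + 49·70 + 64·56 + 81·28 + 100·8 + 121·1 = 13056.

13056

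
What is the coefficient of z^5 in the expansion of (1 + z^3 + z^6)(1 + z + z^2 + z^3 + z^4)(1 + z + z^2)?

(1 + z^3 + z^6) has coefficients 1,0,0,1,0,0 for degrees 0…5.
(1 + z + z^2 + z^3 + z^4) has coefficients 1,1,1,1,1,0 for degrees 0…5.
Finally multiplying by (1 + z + z^2), the product of all factors after the first has coefficients 1,2,3,3,3,2 for degrees 0…5.
[z^5] = 1·2 + 1·3 = 5.

5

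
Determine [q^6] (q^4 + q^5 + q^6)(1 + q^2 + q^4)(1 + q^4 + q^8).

(q^4 + q^5 + q^6) has coefficients 0,0,0,0,1,1,1 for degrees 0…6.
(1 + q^2 + q^4) has coefficients 1,0,1,0,1,0,0 for degrees 0…6.
Finally multiplying by (1 + q^4 + q^8), the product of all factors after the first has coefficients 1,0,1,0,2,0,1 for degrees 0…6.
[q^6] = 1·1 + 1·0 + 1·1 = 2.

2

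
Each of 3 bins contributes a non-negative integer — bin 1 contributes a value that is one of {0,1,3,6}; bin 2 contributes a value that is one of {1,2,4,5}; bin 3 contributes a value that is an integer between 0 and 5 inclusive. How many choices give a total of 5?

The generating function for the choices is (1 + q + q³ + q⁶)·(q + q² + q⁴ + q⁵)·(1 + q + q² + q³ + q⁴ + q⁵); the count is [q⁵].
(1 + q + q³ + q⁶) has coefficients 1,1,0,1,0,0 for degrees 0…5.
(q + q² + q⁴ + q⁵) has coefficients 0,1,1,0,1,1 for degrees 0…5.
Finally multiplying by (1 + q + q² + q³ + q⁴ + q⁵), the product of all factors after the first has coefficients 0,1,2,2,3,4 for degrees 0…5.
[q⁵] = 1·4 + 1·3 + 1·2 = 9.

9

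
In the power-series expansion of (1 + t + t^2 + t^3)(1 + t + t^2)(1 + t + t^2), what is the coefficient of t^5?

(1 + t + t^2 + t^3) has coefficients 1,1,1,1 for degrees 0…3.
(1 + t + t^2) has coefficients 1,1,1,0,0,0 for degrees 0…5.
Finally multiplying by (1 + t + t^2), the product of all factors after the first has coefficients 1,2,3,2,1,0 for degrees 0…5.
[t^5] = 1·0 + 1·1 + 1·2 + 1·3 = 6.

6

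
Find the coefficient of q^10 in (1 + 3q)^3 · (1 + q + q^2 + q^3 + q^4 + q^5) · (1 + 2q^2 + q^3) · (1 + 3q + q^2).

(1 + 3q)^3 has coefficients 1,9,27,27 for degrees 0…3.
(1 + q + q^2 + q^3 + q^4 + q^5) has coefficients 1,1,1,1,1,1,0,0,0,0,0 for degrees 0…10.
Multiplying by (1 + 2q^2 + q^3) gives running coefficients 1,1,3,4,4,4,3,3,1,0,0 for degrees 0…10.
Finally multiplying by (1 + 3q + q^2), the product of all factors after the first has coefficients 1,4,7,14,19,20,19,16,13,6,1 for degrees 0…10.
[q^10] = 1·1 + 9·6 + 27·13 + 27·16 = 838.

838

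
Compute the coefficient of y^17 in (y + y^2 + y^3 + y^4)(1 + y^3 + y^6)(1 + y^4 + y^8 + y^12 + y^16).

3

(y + y^2 + y^3 + y^4) has coefficients 0,1,1,1,1 for degrees 0…4.
(1 + y^3 + y^6) has coefficients 1,0,0,1,0,0,1,0,0,0,0,0,0,0,0,0,0,0 for degrees 0…17.
Finally multiplying by (1 + y^4 + y^8 + y^12 + y^16), the product of all factors after the first has coefficients 1,0,0,1,1,0,1,1,1,0,1,1,1,0,1,1,1,0 for degrees 0…17.
[y^17] = 1·1 + 1·1 + 1·1 + 1·0 = 3.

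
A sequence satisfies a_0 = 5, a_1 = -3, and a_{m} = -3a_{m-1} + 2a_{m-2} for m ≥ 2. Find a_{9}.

The ordinary generating function has denominator 1 + 3z - 2z^2.
Iterating the recurrence: a_0,…,a_{9} = 5, -3, 19, -63, 227, -807, 2875, -10239, 36467, -129879.

-129879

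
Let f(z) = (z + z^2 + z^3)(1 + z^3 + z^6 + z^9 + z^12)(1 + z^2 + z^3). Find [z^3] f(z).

(z + z^2 + z^3) has coefficients 0,1,1,1 for degrees 0…3.
(1 + z^3 + z^6 + z^9 + z^12) has coefficients 1,0,0,1 for degrees 0…3.
Finally multiplying by (1 + z^2 + z^3), the product of all factors after the first has coefficients 1,0,1,2 for degrees 0…3.
[z^3] = 1·1 + 1·0 + 1·1 = 2.

2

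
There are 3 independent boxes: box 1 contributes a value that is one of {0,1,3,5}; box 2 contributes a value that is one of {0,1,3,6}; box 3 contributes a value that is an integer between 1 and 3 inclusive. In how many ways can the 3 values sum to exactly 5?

5

The generating function for the choices is (1 + t + t^3 + t^5)·(1 + t + t^3 + t^6)·(t + t^2 + t^3); the count is [t^5].
(1 + t + t^3 + t^5) has coefficients 1,1,0,1,0,1 for degrees 0…5.
(1 + t + t^3 + t^6) has coefficients 1,1,0,1,0,0 for degrees 0…5.
Finally multiplying by (t + t^2 + t^3), the product of all factors after the first has coefficients 0,1,2,2,2,1 for degrees 0…5.
[t^5] = 1·1 + 1·2 + 1·2 + 1·0 = 5.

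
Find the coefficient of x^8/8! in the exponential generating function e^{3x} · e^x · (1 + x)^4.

The EGF product rule gives c_8 = Σ_{k_1+k_2+k_3=8} C(8; k_1,k_2,k_3) · ∏ g_i(k_i), where e^{3x} gives (3)^k; e^x gives (1)^k; (1+x)^4 gives the falling factorial (4)_k.
g_1(k) for k = 0…8: 1, 3, 9, 27, 81, 243, 729, 2187, 6561.
g_2(k) for k = 0…8: 1, 1, 1, 1, 1, 1, 1, 1, 1.
g_3(k) for k = 0…8: 1, 4, 12, 24, 24, 0, 0, 0, 0.
First combine the last two factors: h(k) = Σ_j C(k,j)·g_2(j)·g_3(k−j) for k = 0…8: 1, 5, 21, 73, 209, 501, 1045, 1961, 3393.
c_8 = Σ_k C(8,k)·g_1(k)·h(8−k) = 1·1·3393 + 8·3·1961 + 28·9·1045 + 56·27·501 + 70·81·209 + 56·243·73 + 28·729·21 + 8·2187·5 + 1·6561·1 = 3393 + 47064 + 263340 + 757512 + 1185030 + 993384 + 428652 + 87480 + 6561 = 3772416.

3772416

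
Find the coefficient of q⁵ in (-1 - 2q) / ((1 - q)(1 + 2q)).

Partial fractions give a closed form: a_n = (-1)·1^n.
At n = 5: a_5 = -1.

-1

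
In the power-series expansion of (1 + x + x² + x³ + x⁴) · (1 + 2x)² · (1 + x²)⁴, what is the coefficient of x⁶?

(1 + x + x² + x³ + x⁴) has coefficients 1,1,1,1,1 for degrees 0…4.
(1 + 2x)² has coefficients 1,4,4,0,0,0,0 for degrees 0…6.
Finally multiplying by (1 + x²)⁴, the product of all factors after the first has coefficients 1,4,8,16,22,24,28 for degrees 0…6.
[x⁶] = 1·28 + 1·24 + 1·22 + 1·16 + 1·8 = 98.

98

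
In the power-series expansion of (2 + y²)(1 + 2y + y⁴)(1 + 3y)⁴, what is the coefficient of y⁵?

(2 + y²) has coefficients 2,0,1 for degrees 0…2.
(1 + 2y + y⁴) has coefficients 1,2,0,0,1,0 for degrees 0…5.
Finally multiplying by (1 + 3y)⁴, the product of all factors after the first has coefficients 1,14,78,216,298,174 for degrees 0…5.
[y⁵] = 2·174 + 1·216 = 564.

564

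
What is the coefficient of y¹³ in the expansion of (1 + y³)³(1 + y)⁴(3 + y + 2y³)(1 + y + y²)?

(1 + y³)³ has coefficients 1,0,0,3,0,0,3,0,0,1 for degrees 0…9.
(1 + y)⁴ has coefficients 1,4,6,4,1,0,0,0,0,0,0,0,0,0 for degrees 0…13.
Multiplying by (3 + y + 2y³) gives running coefficients 3,13,22,20,15,13,8,2,0,0,0,0,0,0 for degrees 0…13.
Finally multiplying by (1 + y + y²), the product of all factors after the first has coefficients 3,16,38,55,57,48,36,23,10,2,0,0,0,0 for degrees 0…13.
[y¹³] = 1·0 + 3·0 + 3·23 + 1·57 = 126.

126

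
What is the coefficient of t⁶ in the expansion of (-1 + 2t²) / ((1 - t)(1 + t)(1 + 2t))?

-43

The denominator gives the recurrence a_n = −2a_(n−1) + a_(n−2) + 2a_(n−3) for n ≥ 3; the numerator fixes a_0 = -1, a_1 = 2, a_2 = -3.
Iterating: -1, 2, -3, 6, -11, 22, -43, so a_6 = -43.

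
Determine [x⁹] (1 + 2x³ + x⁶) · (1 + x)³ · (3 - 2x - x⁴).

(1 + 2x³ + x⁶) has coefficients 1,0,0,2,0,0,1 for degrees 0…6.
(1 + x)³ has coefficients 1,3,3,1,0,0,0,0,0,0 for degrees 0…9.
Finally multiplying by (3 - 2x - x⁴), the product of all factors after the first has coefficients 3,7,3,-3,-3,-3,-3,-1,0,0 for degrees 0…9.
[x⁹] = 1·0 + 2·(-3) + 1·(-3) = -9.

-9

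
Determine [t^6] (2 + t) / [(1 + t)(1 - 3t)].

Partial fractions give a closed form: a_n = (1/4)·(-1)^n + (7/4)·3^n.
At n = 6: a_6 = 1276.

1276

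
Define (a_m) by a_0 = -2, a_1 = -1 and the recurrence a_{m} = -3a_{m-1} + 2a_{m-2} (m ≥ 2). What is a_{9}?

The ordinary generating function has denominator 1 + 3x - 2x^2.
Iterating the recurrence: a_0,…,a_{9} = -2, -1, -1, 1, -5, 17, -61, 217, -773, 2753.

2753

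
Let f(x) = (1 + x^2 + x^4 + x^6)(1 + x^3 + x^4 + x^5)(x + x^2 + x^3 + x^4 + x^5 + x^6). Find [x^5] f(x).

(1 + x^2 + x^4 + x^6) has coefficients 1,0,1,0,1,0 for degrees 0…5.
(1 + x^3 + x^4 + x^5) has coefficients 1,0,0,1,1,1 for degrees 0…5.
Finally multiplying by (x + x^2 + x^3 + x^4 + x^5 + x^6), the product of all factors after the first has coefficients 0,1,1,1,2,3 for degrees 0…5.
[x^5] = 1·3 + 1·1 + 1·1 = 5.

5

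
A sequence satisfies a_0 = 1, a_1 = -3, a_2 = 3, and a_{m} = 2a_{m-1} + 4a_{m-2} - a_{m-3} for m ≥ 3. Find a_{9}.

The ordinary generating function has denominator 1 - 2x - 4x^2 + x^3.
Iterating the recurrence: a_0,…,a_{9} = 1, -3, 3, -7, 1, -29, -47, -211, -581, -1959.

-1959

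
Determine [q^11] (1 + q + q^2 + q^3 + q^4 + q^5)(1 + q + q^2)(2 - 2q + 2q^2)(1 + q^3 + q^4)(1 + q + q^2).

(1 + q + q^2 + q^3 + q^4 + q^5) has coefficients 1,1,1,1,1,1 for degrees 0…5.
(1 + q + q^2) has coefficients 1,1,1,0,0,0,0,0,0,0,0,0 for degrees 0…11.
Multiplying by (2 - 2q + 2q^2) gives running coefficients 2,0,2,0,2,0,0,0,0,0,0,0 for degrees 0…11.
Multiplying by (1 + q^3 + q^4) gives running coefficients 2,0,2,2,4,2,2,2,2,0,0,0 for degrees 0…11.
Finally multiplying by (1 + q + q^2), the product of all factors after the first has coefficients 2,2,4,4,8,8,8,6,6,4,2,0 for degrees 0…11.
[q^11] = 1·0 + 1·2 + 1·4 + 1·6 + 1·6 + 1·8 = 26.

26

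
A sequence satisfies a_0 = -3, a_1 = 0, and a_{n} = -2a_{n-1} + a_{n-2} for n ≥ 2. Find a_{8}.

The ordinary generating function has denominator 1 + 2x - x^2.
Iterating the recurrence: a_0,…,a_{8} = -3, 0, -3, 6, -15, 36, -87, 210, -507.

-507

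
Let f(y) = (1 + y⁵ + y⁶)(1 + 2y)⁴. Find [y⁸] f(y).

(1 + y⁵ + y⁶) has coefficients 1,0,0,0,0,1,1 for degrees 0…6.
(1 + 2y)⁴ has coefficients 1,8,24,32,16,0,0,0,0 for degrees 0…8.
[y⁸] = 1·0 + 1·32 + 1·24 = 56.

56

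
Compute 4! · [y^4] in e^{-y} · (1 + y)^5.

-19

The EGF product rule gives c_4 = Σ_{k_1+k_2=4} C(4; k_1,k_2) · ∏ g_i(k_i), where e^{-y} gives (-1)^k; (1+y)^5 gives the falling factorial (5)_k.
g_1(k) for k = 0…4: 1, -1, 1, -1, 1.
g_2(k) for k = 0…4: 1, 5, 20, 60, 120.
c_4 = Σ_k C(4,k)·g_1(k)·g_2(4−k) = 1·1·120 + 4·(-1)·60 + 6·1·20 + 4·(-1)·5 + 1·1·1 = 120 − 240 + 120 − 20 + 1 = -19.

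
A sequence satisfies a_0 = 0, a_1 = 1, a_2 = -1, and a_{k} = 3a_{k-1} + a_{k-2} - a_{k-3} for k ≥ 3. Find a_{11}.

-27762

The ordinary generating function has denominator 1 - 3x - x^2 + x^3.
Iterating the recurrence: a_0,…,a_{11} = 0, 1, -1, -2, -8, -25, -81, -260, -836, -2687, -8637, -27762.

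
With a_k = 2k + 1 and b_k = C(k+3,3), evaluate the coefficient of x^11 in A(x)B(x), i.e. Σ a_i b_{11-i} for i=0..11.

The convolution is the x^11 coefficient of A(x)B(x).
Σ = 1·364 + 3·286 + 5·220 + 7·165 + 9·120 + 11·84 + 13·56 + 15·35 + 17·20 + 19·10 + 21·4 + 23·1 = 7371.

7371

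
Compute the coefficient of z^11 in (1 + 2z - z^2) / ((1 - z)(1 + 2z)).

342

The denominator gives the recurrence a_n = −a_(n−1) + 2a_(n−2) for n ≥ 3; the numerator fixes a_0 = 1, a_1 = 1, a_2 = 0.
Iterating: 1, 1, 0, 2, -2, 6, -10, 22, -42, 86, -170, 342, so a_11 = 342.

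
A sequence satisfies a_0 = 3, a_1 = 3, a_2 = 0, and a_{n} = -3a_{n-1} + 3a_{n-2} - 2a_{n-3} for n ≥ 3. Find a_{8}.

-3240

The ordinary generating function has denominator 1 + 3y - 3y^2 + 2y^3.
Iterating the recurrence: a_0,…,a_{8} = 3, 3, 0, 3, -15, 54, -213, 831, -3240.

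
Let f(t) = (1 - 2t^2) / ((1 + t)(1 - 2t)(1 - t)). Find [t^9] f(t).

342

Partial fractions give a closed form: a_n = (-1/6)·(-1)^n + (2/3)·2^n + (1/2)·1^n.
At n = 9: a_9 = 342.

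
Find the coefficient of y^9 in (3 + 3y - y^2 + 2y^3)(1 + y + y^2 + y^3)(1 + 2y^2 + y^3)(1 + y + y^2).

(3 + 3y - y^2 + 2y^3) has coefficients 3,3,-1,2 for degrees 0…3.
(1 + y + y^2 + y^3) has coefficients 1,1,1,1,0,0,0,0,0,0 for degrees 0…9.
Multiplying by (1 + 2y^2 + y^3) gives running coefficients 1,1,3,4,3,3,1,0,0,0 for degrees 0…9.
Finally multiplying by (1 + y + y^2), the product of all factors after the first has coefficients 1,2,5,8,10,10,7,4,1,0 for degrees 0…9.
[y^9] = 3·0 + 3·1 − 1·4 + 2·7 = 13.

13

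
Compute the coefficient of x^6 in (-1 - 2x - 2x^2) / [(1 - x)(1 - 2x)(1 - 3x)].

Partial fractions give a closed form: a_n = (-5/2)·1^n + (10)·2^n + (-17/2)·3^n.
At n = 6: a_6 = -5559.

-5559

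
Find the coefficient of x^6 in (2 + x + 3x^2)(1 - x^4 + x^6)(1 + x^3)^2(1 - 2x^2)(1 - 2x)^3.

-69

(2 + x + 3x^2) has coefficients 2,1,3 for degrees 0…2.
(1 - x^4 + x^6) has coefficients 1,0,0,0,-1,0,1 for degrees 0…6.
Multiplying by (1 + x^3)^2 gives running coefficients 1,0,0,2,-1,0,2 for degrees 0…6.
Multiplying by (1 - 2x^2) gives running coefficients 1,0,-2,2,-1,-4,4 for degrees 0…6.
Finally multiplying by (1 - 2x)^3, the product of all factors after the first has coefficients 1,-6,10,6,-37,42,0 for degrees 0…6.
[x^6] = 2·0 + 1·42 + 3·(-37) = -69.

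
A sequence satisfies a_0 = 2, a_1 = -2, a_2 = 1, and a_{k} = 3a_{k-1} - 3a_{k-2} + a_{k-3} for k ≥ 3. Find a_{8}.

The ordinary generating function has denominator 1 - 3y + 3y^2 - y^3.
Iterating the recurrence: a_0,…,a_{8} = 2, -2, 1, 11, 28, 52, 83, 121, 166.

166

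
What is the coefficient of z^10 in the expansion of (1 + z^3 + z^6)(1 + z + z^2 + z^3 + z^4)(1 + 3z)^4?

(1 + z^3 + z^6) has coefficients 1,0,0,1,0,0,1 for degrees 0…6.
(1 + z + z^2 + z^3 + z^4) has coefficients 1,1,1,1,1,0,0,0,0,0,0 for degrees 0…10.
Finally multiplying by (1 + 3z)^4, the product of all factors after the first has coefficients 1,13,67,175,256,255,243,189,81,0,0 for degrees 0…10.
[z^10] = 1·0 + 1·189 + 1·256 = 445.

445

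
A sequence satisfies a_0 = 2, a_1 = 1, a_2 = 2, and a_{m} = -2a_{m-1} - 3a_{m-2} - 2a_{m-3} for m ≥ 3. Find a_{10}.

The ordinary generating function has denominator 1 + 2x + 3x^2 + 2x^3.
Iterating the recurrence: a_0,…,a_{10} = 2, 1, 2, -11, 14, 1, -22, 13, 38, -71, 2.

2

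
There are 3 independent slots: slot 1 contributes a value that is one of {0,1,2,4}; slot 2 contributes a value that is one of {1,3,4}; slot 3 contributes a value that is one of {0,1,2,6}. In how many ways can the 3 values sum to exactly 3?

4

The generating function for the choices is (1 + q + q^2 + q^4)·(q + q^3 + q^4)·(1 + q + q^2 + q^6); the count is [q^3].
(1 + q + q^2 + q^4) has coefficients 1,1,1,0 for degrees 0…3.
(q + q^3 + q^4) has coefficients 0,1,0,1 for degrees 0…3.
Finally multiplying by (1 + q + q^2 + q^6), the product of all factors after the first has coefficients 0,1,1,2 for degrees 0…3.
[q^3] = 1·2 + 1·1 + 1·1 = 4.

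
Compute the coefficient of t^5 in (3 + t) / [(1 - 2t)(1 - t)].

220

The denominator gives the recurrence a_n = 3a_(n−1) − 2a_(n−2) for n ≥ 2; the numerator fixes a_0 = 3, a_1 = 10.
Iterating: 3, 10, 24, 52, 108, 220, so a_5 = 220.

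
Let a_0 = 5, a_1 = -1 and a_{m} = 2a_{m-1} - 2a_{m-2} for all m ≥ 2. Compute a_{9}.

-16

The ordinary generating function has denominator 1 - 2z + 2z^2.
Iterating the recurrence: a_0,…,a_{9} = 5, -1, -12, -22, -20, 4, 48, 88, 80, -16.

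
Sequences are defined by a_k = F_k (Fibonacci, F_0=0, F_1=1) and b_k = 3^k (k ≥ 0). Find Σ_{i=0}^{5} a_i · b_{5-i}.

Write out a_i and b_{5-i} for i = 0,…,5 and sum the products.
Σ = 0·243 + 1·81 + 1·27 + 2·9 + 3·3 + 5·1 = 140.

140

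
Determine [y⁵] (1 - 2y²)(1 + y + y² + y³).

-2

(1 - 2y²) has coefficients 1,0,-2 for degrees 0…2.
(1 + y + y² + y³) has coefficients 1,1,1,1,0,0 for degrees 0…5.
[y⁵] = 1·0 − 2·1 = -2.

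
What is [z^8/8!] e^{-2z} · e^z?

The EGF product rule gives c_8 = Σ_{k_1+k_2=8} C(8; k_1,k_2) · ∏ g_i(k_i), where e^{-2z} gives (-2)^k; e^z gives (1)^k.
g_1(k) for k = 0…8: 1, -2, 4, -8, 16, -32, 64, -128, 256.
g_2(k) for k = 0…8: 1, 1, 1, 1, 1, 1, 1, 1, 1.
c_8 = Σ_k C(8,k)·g_1(k)·g_2(8−k) = 1·1·1 + 8·(-2)·1 + 28·4·1 + 56·(-8)·1 + 70·16·1 + 56·(-32)·1 + 28·64·1 + 8·(-128)·1 + 1·256·1 = 1 − 16 + 112 − 448 + 1120 − 1792 + 1792 − 1024 + 256 = 1.

1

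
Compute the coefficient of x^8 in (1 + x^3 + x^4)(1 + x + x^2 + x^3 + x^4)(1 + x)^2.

7

(1 + x^3 + x^4) has coefficients 1,0,0,1,1 for degrees 0…4.
(1 + x + x^2 + x^3 + x^4) has coefficients 1,1,1,1,1,0,0,0,0 for degrees 0…8.
Finally multiplying by (1 + x)^2, the product of all factors after the first has coefficients 1,3,4,4,4,3,1,0,0 for degrees 0…8.
[x^8] = 1·0 + 1·3 + 1·4 = 7.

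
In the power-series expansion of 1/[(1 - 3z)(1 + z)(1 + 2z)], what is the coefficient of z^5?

84

Partial fractions give a closed form: a_n = (9/20)·3^n + (-1/4)·(-1)^n + (4/5)·(-2)^n.
At n = 5: a_5 = 84.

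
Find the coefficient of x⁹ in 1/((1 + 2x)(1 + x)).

Partial fractions give a closed form: a_n = (2)·(-2)^n + (-1)·(-1)^n.
At n = 9: a_9 = -1023.

-1023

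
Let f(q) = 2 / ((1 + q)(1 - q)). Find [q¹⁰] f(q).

Partial fractions give a closed form: a_n = (1)·(-1)^n + (1)·1^n.
At n = 10: a_10 = 2.

2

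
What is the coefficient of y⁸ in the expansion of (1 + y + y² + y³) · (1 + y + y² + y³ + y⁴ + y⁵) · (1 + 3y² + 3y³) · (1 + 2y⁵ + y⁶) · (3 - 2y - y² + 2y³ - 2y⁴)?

(1 + y + y² + y³) has coefficients 1,1,1,1 for degrees 0…3.
(1 + y + y² + y³ + y⁴ + y⁵) has coefficients 1,1,1,1,1,1,0,0,0 for degrees 0…8.
Multiplying by (1 + 3y² + 3y³) gives running coefficients 1,1,4,7,7,7,6,6,3 for degrees 0…8.
Multiplying by (1 + 2y⁵ + y⁶) gives running coefficients 1,1,4,7,7,9,9,15,21 for degrees 0…8.
Finally multiplying by (3 - 2y - y² + 2y³ - 2y⁴), the product of all factors after the first has coefficients 3,1,9,14,3,12,8,18,28 for degrees 0…8.
[y⁸] = 1·28 + 1·18 + 1·8 + 1·12 = 66.

66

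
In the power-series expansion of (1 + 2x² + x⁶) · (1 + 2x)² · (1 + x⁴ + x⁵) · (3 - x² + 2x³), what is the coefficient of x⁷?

67

(1 + 2x² + x⁶) has coefficients 1,0,2,0,0,0,1 for degrees 0…6.
(1 + 2x)² has coefficients 1,4,4,0,0,0,0,0 for degrees 0…7.
Multiplying by (1 + x⁴ + x⁵) gives running coefficients 1,4,4,0,1,5,8,4 for degrees 0…7.
Finally multiplying by (3 - x² + 2x³), the product of all factors after the first has coefficients 3,12,11,-2,7,23,23,9 for degrees 0…7.
[x⁷] = 1·9 + 2·23 + 1·12 = 67.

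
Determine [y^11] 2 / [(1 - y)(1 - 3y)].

Partial fractions give a closed form: a_n = (-1)·1^n + (3)·3^n.
At n = 11: a_11 = 531440.

531440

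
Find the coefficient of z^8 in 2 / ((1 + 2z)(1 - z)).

Partial fractions give a closed form: a_n = (4/3)·(-2)^n + (2/3)·1^n.
At n = 8: a_8 = 342.

342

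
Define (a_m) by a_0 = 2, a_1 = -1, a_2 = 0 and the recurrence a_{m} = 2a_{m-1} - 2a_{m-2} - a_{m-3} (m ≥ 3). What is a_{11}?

10

The ordinary generating function has denominator 1 - 2y + 2y^2 + y^3.
Iterating the recurrence: a_0,…,a_{11} = 2, -1, 0, 0, 1, 2, 2, -1, -8, -16, -15, 10.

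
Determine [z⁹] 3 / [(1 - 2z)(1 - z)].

Partial fractions give a closed form: a_n = (6)·2^n + (-3)·1^n.
At n = 9: a_9 = 3069.

3069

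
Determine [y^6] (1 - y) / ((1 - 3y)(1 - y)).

729

The denominator gives the recurrence a_n = 4a_(n−1) − 3a_(n−2) for n ≥ 2; the numerator fixes a_0 = 1, a_1 = 3.
Iterating: 1, 3, 9, 27, 81, 243, 729, so a_6 = 729.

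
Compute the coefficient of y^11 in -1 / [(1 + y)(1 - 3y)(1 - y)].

Partial fractions give a closed form: a_n = (-1/8)·(-1)^n + (-9/8)·3^n + (1/4)·1^n.
At n = 11: a_11 = -199290.

-199290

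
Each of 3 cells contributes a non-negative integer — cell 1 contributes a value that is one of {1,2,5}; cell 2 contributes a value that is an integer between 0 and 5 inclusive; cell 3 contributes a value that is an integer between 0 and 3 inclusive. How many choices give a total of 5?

The generating function for the choices is (x + x² + x⁵)·(1 + x + x² + x³ + x⁴ + x⁵)·(1 + x + x² + x³); the count is [x⁵].
(x + x² + x⁵) has coefficients 0,1,1,0,0,1 for degrees 0…5.
(1 + x + x² + x³ + x⁴ + x⁵) has coefficients 1,1,1,1,1,1 for degrees 0…5.
Finally multiplying by (1 + x + x² + x³), the product of all factors after the first has coefficients 1,2,3,4,4,4 for degrees 0…5.
[x⁵] = 1·4 + 1·4 + 1·1 = 9.

9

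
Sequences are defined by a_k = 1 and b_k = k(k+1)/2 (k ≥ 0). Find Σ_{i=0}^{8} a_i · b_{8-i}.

Write out a_i and b_{8-i} for i = 0,…,8 and sum the products.
Σ = 1·36 + 1·28 + 1·21 + 1·15 + 1·10 + 1·6 + 1·3 + 1·1 + 1·0 = 120.

120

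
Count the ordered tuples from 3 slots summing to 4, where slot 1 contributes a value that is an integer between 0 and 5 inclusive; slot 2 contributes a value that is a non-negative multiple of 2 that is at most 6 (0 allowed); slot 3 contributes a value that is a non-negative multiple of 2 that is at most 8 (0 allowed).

The generating function for the choices is (1 + x + x^2 + x^3 + x^4 + x^5)·(1 + x^2 + x^4 + x^6)·(1 + x^2 + x^4 + x^6 + x^8); the count is [x^4].
(1 + x + x^2 + x^3 + x^4 + x^5) has coefficients 1,1,1,1,1 for degrees 0…4.
(1 + x^2 + x^4 + x^6) has coefficients 1,0,1,0,1 for degrees 0…4.
Finally multiplying by (1 + x^2 + x^4 + x^6 + x^8), the product of all factors after the first has coefficients 1,0,2,0,3 for degrees 0…4.
[x^4] = 1·3 + 1·0 + 1·2 + 1·0 + 1·1 = 6.

6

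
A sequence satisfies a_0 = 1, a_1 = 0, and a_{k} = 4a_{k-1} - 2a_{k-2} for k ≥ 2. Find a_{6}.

-328

The ordinary generating function has denominator 1 - 4t + 2t^2.
Iterating the recurrence: a_0,…,a_{6} = 1, 0, -2, -8, -28, -96, -328.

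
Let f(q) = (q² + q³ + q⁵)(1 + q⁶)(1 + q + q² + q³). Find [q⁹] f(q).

(q² + q³ + q⁵) has coefficients 0,0,1,1,0,1 for degrees 0…5.
(1 + q⁶) has coefficients 1,0,0,0,0,0,1,0,0,0 for degrees 0…9.
Finally multiplying by (1 + q + q² + q³), the product of all factors after the first has coefficients 1,1,1,1,0,0,1,1,1,1 for degrees 0…9.
[q⁹] = 1·1 + 1·1 + 1·0 = 2.

2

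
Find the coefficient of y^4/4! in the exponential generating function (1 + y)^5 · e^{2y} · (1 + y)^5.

13296

The EGF product rule gives c_4 = Σ_{k_1+k_2+k_3=4} C(4; k_1,k_2,k_3) · ∏ g_i(k_i), where (1+y)^5 gives the falling factorial (5)_k; e^{2y} gives (2)^k; (1+y)^5 gives the falling factorial (5)_k.
g_1(k) for k = 0…4: 1, 5, 20, 60, 120.
g_2(k) for k = 0…4: 1, 2, 4, 8, 16.
g_3(k) for k = 0…4: 1, 5, 20, 60, 120.
First combine the last two factors: h(k) = Σ_j C(k,j)·g_2(j)·g_3(k−j) for k = 0…4: 1, 7, 44, 248, 1256.
c_4 = Σ_k C(4,k)·g_1(k)·h(4−k) = 1·1·1256 + 4·5·248 + 6·20·44 + 4·60·7 + 1·120·1 = 1256 + 4960 + 5280 + 1680 + 120 = 13296.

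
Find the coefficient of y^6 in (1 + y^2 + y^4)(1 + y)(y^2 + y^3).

2

(1 + y^2 + y^4) has coefficients 1,0,1,0,1 for degrees 0…4.
(1 + y) has coefficients 1,1,0,0,0,0,0 for degrees 0…6.
Finally multiplying by (y^2 + y^3), the product of all factors after the first has coefficients 0,0,1,2,1,0,0 for degrees 0…6.
[y^6] = 1·0 + 1·1 + 1·1 = 2.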